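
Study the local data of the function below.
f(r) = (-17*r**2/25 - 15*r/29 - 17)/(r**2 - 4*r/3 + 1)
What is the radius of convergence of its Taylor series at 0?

The radius of convergence is 1.

Denominator factor (r**2 - 4*r/3 + 1): discriminant -20/9, complex-conjugate roots (2/3) + ((1/3)*sqrt(5))*i and (2/3) - ((1/3)*sqrt(5))*i; poles of order 1, moduli 1 and 1.
The radius of convergence is the smallest modulus among the singular points: 1.


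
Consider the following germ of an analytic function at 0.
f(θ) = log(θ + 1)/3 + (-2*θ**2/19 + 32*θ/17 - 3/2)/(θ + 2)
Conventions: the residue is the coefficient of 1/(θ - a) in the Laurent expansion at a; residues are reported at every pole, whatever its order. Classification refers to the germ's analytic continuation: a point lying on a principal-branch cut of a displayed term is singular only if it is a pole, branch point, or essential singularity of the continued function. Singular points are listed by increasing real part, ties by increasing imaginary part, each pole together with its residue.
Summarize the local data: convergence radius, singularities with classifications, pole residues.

Radius of convergence at 0: 1.
At -2: a pole of order 1; residue -3673/646.
At -1: a logarithmic branch point.

Denominator factor (θ + 2): pole of order 1 at -2, modulus 2.
Branch term (1/3)*log(1 - θ/(-1)): its argument vanishes at θ = -1, a logarithmic branch point, modulus 1.
The radius of convergence is the smallest modulus among the singular points: 1.
The branch term is analytic at -2 and contributes nothing to the residue; only the rational part matters.
At the order-1 pole -2 set g(θ) = (θ - (-2))*(rational part) = -2*θ**2/19 + 32*θ/17 - 3/2.
Simple pole: residue = g(a) at a = -2, which is -3673/646.
List the singular points by increasing real part (a conjugate pair: the negative imaginary part first).


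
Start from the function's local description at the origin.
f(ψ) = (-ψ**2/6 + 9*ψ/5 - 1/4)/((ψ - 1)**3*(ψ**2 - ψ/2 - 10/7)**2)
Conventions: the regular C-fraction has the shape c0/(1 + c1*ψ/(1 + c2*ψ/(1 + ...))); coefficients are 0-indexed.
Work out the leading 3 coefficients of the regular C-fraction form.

Taylor coefficients (expand at 0): a_0 = 49/400, a_1 = -2401/4000, a_2 = -601279/480000.
c0 = a_0 = 49/400. Peel one level at a time: if S = 1 + c*ψ/S' with S'(0) = 1, then c is the ψ-coefficient of S and S' = c*ψ/(S - 1).
S_1 = c0/f = 1 + (49/10)*ψ + (41083/1200)*ψ^2 + ...; c1 = 49/10.
S_2 = c1*ψ/(S_1 - 1) = 1 + (-5869/840)*ψ + ...; c2 = -5869/840.

The regular C-fraction coefficients are [49/400, 49/10, -5869/840].


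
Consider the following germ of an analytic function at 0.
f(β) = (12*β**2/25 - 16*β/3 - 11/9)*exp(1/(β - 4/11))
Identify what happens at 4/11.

The point is an essential singularity.

The exponent 1/(β - (4/11)) has a pole at 4/11, so exp(1/(β - (4/11))) takes every nonzero value near it: an essential singularity (not a pole of any order).


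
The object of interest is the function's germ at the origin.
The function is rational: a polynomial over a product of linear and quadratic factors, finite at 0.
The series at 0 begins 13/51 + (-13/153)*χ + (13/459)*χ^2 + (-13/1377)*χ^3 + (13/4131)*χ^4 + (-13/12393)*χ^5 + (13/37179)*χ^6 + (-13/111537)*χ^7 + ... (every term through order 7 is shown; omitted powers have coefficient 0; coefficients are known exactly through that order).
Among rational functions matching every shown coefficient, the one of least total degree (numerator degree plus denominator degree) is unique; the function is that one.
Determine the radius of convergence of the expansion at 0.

The radius of convergence is 3.

No rational of total degree below 1 reproduces all 8 coefficients; solving the [0/1] Pade equations on them gives f(χ) = 13/(17*(χ + 3)), whose expansion matches every shown term.
Denominator factor (χ + 3): pole of order 1 at -3, modulus 3.
The radius of convergence is the smallest modulus among the singular points: 3.


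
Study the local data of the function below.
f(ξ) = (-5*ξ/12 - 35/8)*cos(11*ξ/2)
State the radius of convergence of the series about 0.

The factor cos(11*ξ/2) is entire and contributes no finite singular point.
The polynomial part has no poles.
No finite singular points: the Taylor series at 0 converges everywhere.

The radius of convergence is infinite.


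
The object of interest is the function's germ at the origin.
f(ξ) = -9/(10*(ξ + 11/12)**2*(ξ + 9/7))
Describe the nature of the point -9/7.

The denominator factor ξ + 9/7 vanishes at -9/7 and appears to the power 1; the numerator there equals -9/10, nonzero, and no other factor vanishes.
Hence a pole whose order is the multiplicity, 1.

The point is a pole of order 1.


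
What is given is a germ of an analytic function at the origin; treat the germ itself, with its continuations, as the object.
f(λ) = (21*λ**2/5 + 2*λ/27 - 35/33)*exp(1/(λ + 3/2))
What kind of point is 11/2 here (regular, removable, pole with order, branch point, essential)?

There is no denominator, hence no pole anywhere.
The essential point of exp(1/(λ - (-3/2))) is -3/2, not 11/2.
So the germ continues analytically to 11/2.

The point is a regular point.


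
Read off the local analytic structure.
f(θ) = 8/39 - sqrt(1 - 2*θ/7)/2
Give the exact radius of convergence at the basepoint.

Branch term (-1/2)*sqrt(1 - θ/(7/2)): its argument vanishes at θ = 7/2, a square-root branch point, modulus 7/2.
The radius of convergence is the smallest modulus among the singular points: 7/2.

The radius of convergence is 7/2.


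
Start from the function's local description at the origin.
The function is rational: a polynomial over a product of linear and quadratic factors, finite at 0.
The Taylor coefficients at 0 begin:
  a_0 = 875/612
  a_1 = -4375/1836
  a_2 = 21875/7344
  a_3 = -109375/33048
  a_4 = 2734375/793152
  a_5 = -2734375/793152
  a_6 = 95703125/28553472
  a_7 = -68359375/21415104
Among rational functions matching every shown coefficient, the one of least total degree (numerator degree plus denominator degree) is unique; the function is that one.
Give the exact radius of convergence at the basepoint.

No rational of total degree below 2 reproduces all 8 coefficients; solving the [0/2] Pade equations on them gives f(η) = 35/(17*(η + 6/5)**2), whose expansion matches every shown term.
Denominator factor (η + 6/5)^2: pole of order 2 at -6/5, modulus 6/5.
The radius of convergence is the smallest modulus among the singular points: 6/5.

The radius of convergence is 6/5.


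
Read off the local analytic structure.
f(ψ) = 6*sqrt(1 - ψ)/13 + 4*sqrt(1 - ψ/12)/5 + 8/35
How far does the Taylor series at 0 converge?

Branch term (6/13)*sqrt(1 - ψ/(1)): its argument vanishes at ψ = 1, a square-root branch point, modulus 1.
Branch term (4/5)*sqrt(1 - ψ/(12)): its argument vanishes at ψ = 12, a square-root branch point, modulus 12.
The radius of convergence is the smallest modulus among the singular points: 1.

The radius of convergence is 1.


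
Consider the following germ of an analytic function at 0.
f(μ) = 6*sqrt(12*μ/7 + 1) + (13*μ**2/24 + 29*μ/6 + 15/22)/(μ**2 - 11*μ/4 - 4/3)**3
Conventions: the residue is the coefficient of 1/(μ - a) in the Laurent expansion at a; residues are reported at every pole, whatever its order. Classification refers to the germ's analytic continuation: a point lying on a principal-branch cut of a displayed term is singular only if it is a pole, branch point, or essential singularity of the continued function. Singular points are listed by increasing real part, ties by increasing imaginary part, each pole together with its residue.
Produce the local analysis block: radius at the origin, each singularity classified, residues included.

Radius of convergence at 0: -11/8 + (1/24)*sqrt(1857).
At -7/12: an algebraic (square-root) branch point.
At 11/8 - (1/24)*sqrt(1857): a pole of order 3; residue -(4725928/2608943249)*sqrt(1857).
At 11/8 + (1/24)*sqrt(1857): a pole of order 3; residue (4725928/2608943249)*sqrt(1857).


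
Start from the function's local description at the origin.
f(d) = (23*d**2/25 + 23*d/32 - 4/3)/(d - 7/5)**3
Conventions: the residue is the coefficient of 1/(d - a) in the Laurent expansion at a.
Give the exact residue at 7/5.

The residue is 23/25.

At the order-3 pole 7/5 set g(d) = (d - (7/5))^3*f(d) = 23*d**2/25 + 23*d/32 - 4/3.
Order-3 pole: residue = g''(a)/2; g''(7/5) = 46/25, so the residue is 23/25.


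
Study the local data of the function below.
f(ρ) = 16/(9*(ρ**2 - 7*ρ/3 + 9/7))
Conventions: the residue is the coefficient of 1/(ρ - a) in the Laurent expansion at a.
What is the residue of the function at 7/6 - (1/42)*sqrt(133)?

The factor ρ**2 - 7*ρ/3 + 9/7 splits as (ρ - a)(ρ - a') with a = 7/6 - (1/42)*sqrt(133), a' = 7/6 + (1/42)*sqrt(133). At the order-1 pole a set g(ρ) = (ρ - a)*f(ρ) = [16/9] / (ρ - a').
Simple pole: residue = g(a) at a = 7/6 - (1/42)*sqrt(133), which is -(16/57)*sqrt(133).

The residue is -(16/57)*sqrt(133).


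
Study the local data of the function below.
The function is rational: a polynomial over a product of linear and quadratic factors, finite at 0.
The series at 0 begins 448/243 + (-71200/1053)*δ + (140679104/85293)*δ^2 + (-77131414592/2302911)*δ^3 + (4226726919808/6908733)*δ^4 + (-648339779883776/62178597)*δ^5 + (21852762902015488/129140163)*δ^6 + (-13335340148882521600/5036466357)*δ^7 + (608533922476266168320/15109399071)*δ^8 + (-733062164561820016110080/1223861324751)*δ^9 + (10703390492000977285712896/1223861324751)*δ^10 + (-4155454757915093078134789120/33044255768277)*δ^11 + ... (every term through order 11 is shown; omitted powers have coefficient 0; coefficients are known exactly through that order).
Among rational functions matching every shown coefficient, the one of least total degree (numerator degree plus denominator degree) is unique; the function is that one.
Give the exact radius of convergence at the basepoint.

The radius of convergence is -3 + (1/2)*sqrt(38).

No rational of total degree below 10 reproduces all 12 coefficients; solving the [1/9] Pade equations on them gives f(δ) = (5*δ/26 - 21)/((δ + 9/2)**3*(δ**2 - 6*δ - 1/2)**3), whose expansion matches every shown term.
Denominator factor (δ + 9/2)^3: pole of order 3 at -9/2, modulus 9/2.
Denominator factor (δ**2 - 6*δ - 1/2)^3: discriminant 38, real irrational roots 3 + (1/2)*sqrt(38) and 3 - (1/2)*sqrt(38); poles of order 3, moduli 3 + (1/2)*sqrt(38) and -3 + (1/2)*sqrt(38).
The radius of convergence is the smallest modulus among the singular points: -3 + (1/2)*sqrt(38).


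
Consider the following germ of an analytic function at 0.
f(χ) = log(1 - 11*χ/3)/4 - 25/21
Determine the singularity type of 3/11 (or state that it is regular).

The term (1/4)*log(1 - χ/(3/11)) has argument 1 - 3/11/(3/11) = 0 at 3/11: a logarithmic (infinitely-sheeted) branch point; the remaining terms are analytic or single-valued there.

The point is a logarithmic branch point.


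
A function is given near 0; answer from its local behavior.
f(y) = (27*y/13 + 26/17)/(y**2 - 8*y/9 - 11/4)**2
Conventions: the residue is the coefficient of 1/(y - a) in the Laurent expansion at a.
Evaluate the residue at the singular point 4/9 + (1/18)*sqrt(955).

The factor y**2 - 8*y/9 - 11/4 splits as (y - a)(y - a') with a = 4/9 + (1/18)*sqrt(955), a' = 4/9 - (1/18)*sqrt(955). At the order-2 pole a set g(y) = (y - a)^2*f(y) = [27*y/13 + 26/17] / (y - a')^2.
Order-2 pole: residue = g'(a); g'(4/9 + (1/18)*sqrt(955)) = -(790236/201557525)*sqrt(955), so the residue is -(790236/201557525)*sqrt(955).

The residue is -(790236/201557525)*sqrt(955).


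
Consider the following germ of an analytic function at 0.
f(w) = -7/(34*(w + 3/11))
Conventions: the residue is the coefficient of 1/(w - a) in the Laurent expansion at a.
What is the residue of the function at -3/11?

At the order-1 pole -3/11 set g(w) = (w - (-3/11))*f(w) = -7/34.
Simple pole: residue = g(a) at a = -3/11, which is -7/34.

The residue is -7/34.


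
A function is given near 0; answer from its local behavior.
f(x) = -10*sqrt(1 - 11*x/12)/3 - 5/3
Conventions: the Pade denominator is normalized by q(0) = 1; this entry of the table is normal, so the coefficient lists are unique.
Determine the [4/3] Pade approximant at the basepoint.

Taylor coefficients needed (expand at 0): a_0 = -5, a_1 = 55/36, a_2 = 605/1728, a_3 = 6655/41472, a_4 = 366025/3981312, a_5 = 5636785/95551488, a_6 = 62004635/1528823808, a_7 = 1071794405/36691771392.
Write the denominator as Q(x) = 1 + q1*x + q2*x^2 + q3*x^3. Requiring Q*f - P = O(x^8) with deg P <= 4 kills the coefficients of x^5..x^7 in Q*f:
  x^5: a_5 + q1*a_4 + q2*a_3 + q3*a_2 = 0, i.e. 5636785/95551488 + (366025/3981312)*q1 + (6655/41472)*q2 + (605/1728)*q3 = 0.
  x^6: a_6 + q1*a_5 + q2*a_4 + q3*a_3 = 0, i.e. 62004635/1528823808 + (5636785/95551488)*q1 + (366025/3981312)*q2 + (6655/41472)*q3 = 0.
  x^7: a_7 + q1*a_6 + q2*a_5 + q3*a_4 = 0, i.e. 1071794405/36691771392 + (62004635/1528823808)*q1 + (5636785/95551488)*q2 + (366025/3981312)*q3 = 0.
Solving this linear system: q1 = -11/8, q2 = 605/1152, q3 = -1331/27648.
The numerator is Q*f truncated at degree 4: P0 = a_0 = -5; P1 = a_1 + q1*a_0 = 605/72; P2 = a_2 + q1*a_1 + q2*a_0 = -15125/3456; P3 = a_3 + q1*a_2 + q2*a_1 + q3*a_0 = 6655/9216; P4 = a_4 + q1*a_3 + q2*a_2 + q3*a_1 = -73205/3981312.

The Pade approximant has numerator coefficients [-5, 605/72, -15125/3456, 6655/9216, -73205/3981312]; denominator coefficients [1, -11/8, 605/1152, -1331/27648].


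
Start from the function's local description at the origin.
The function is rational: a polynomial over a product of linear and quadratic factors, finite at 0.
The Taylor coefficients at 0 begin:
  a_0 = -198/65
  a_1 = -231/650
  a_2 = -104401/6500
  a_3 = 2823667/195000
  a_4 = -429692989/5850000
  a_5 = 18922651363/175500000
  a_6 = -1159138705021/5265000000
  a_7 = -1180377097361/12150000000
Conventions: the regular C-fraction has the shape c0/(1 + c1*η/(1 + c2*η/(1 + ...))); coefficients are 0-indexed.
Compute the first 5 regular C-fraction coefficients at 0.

The regular C-fraction coefficients are [-198/65, -7/60, -6311/140, 2041688/44177, -243060615/6442546484].

Taylor coefficients (read off): a_0 = -198/65, a_1 = -231/650, a_2 = -104401/6500, a_3 = 2823667/195000, a_4 = -429692989/5850000.
c0 = a_0 = -198/65. Peel one level at a time: if S = 1 + c*η/S' with S'(0) = 1, then c is the η-coefficient of S and S' = c*η/(S - 1).
S_1 = c0/f = 1 + (-7/60)*η + (-6311/1200)*η^2 + ...; c1 = -7/60.
S_2 = c1*η/(S_1 - 1) = 1 + (-6311/140)*η + (510422/245)*η^2 + ...; c2 = -6311/140.
S_3 = c2*η/(S_2 - 1) = 1 + (2041688/44177)*η + (69445890/39828721)*η^2 + ...; c3 = 2041688/44177.
S_4 = c3*η/(S_3 - 1) = 1 + (-243060615/6442546484)*η + ...; c4 = -243060615/6442546484.


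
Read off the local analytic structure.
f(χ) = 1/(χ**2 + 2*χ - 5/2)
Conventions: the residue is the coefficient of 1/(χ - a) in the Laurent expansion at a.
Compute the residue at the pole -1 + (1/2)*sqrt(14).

The factor χ**2 + 2*χ - 5/2 splits as (χ - a)(χ - a') with a = -1 + (1/2)*sqrt(14), a' = -1 - (1/2)*sqrt(14). At the order-1 pole a set g(χ) = (χ - a)*f(χ) = [1] / (χ - a').
Simple pole: residue = g(a) at a = -1 + (1/2)*sqrt(14), which is (1/14)*sqrt(14).

The residue is (1/14)*sqrt(14).


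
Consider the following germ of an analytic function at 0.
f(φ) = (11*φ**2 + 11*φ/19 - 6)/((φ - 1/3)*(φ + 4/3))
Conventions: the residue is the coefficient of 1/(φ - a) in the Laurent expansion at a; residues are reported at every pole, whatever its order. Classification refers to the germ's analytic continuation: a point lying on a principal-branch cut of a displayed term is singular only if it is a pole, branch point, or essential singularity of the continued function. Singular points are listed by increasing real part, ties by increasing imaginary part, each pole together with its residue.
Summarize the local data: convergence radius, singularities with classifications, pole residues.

Denominator factor (φ - 1/3): pole of order 1 at 1/3, modulus 1/3.
Denominator factor (φ + 4/3): pole of order 1 at -4/3, modulus 4/3.
The radius of convergence is the smallest modulus among the singular points: 1/3.
At the order-1 pole -4/3 set g(φ) = (φ - (-4/3))*f(φ) = (11*φ**2 + 11*φ/19 - 6)/(φ - 1/3).
Simple pole: residue = g(a) at a = -4/3, which is -2186/285.
At the order-1 pole 1/3 set g(φ) = (φ - (1/3))*f(φ) = (11*φ**2 + 11*φ/19 - 6)/(φ + 4/3).
Simple pole: residue = g(a) at a = 1/3, which is -784/285.
List the singular points by increasing real part (a conjugate pair: the negative imaginary part first).

Radius of convergence at 0: 1/3.
At -4/3: a pole of order 1; residue -2186/285.
At 1/3: a pole of order 1; residue -784/285.


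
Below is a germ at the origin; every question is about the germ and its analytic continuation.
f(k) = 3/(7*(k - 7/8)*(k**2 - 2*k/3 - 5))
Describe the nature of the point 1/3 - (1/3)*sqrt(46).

The point is a pole of order 1.

The denominator factor k**2 - 2*k/3 - 5 vanishes at 1/3 - (1/3)*sqrt(46) and appears to the power 1; the numerator there equals 3/7, nonzero, and no other factor vanishes.
Hence a pole whose order is the multiplicity, 1.


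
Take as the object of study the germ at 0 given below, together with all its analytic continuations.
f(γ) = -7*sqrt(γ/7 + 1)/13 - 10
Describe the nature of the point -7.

The term (-7/13)*sqrt(1 - γ/(-7)) has argument 1 - -7/(-7) = 0 at -7: a square-root (algebraic, two-sheeted) branch point; the remaining terms are analytic or single-valued there.

The point is an algebraic (square-root) branch point.


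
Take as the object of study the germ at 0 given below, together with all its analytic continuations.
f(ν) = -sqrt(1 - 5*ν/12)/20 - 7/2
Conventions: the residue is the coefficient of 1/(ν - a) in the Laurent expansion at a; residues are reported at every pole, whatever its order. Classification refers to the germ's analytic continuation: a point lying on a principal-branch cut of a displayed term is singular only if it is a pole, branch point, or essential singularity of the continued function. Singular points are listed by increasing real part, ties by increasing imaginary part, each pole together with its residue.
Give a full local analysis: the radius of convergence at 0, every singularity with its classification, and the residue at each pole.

Branch term (-1/20)*sqrt(1 - ν/(12/5)): its argument vanishes at ν = 12/5, a square-root branch point, modulus 12/5.
The radius of convergence is the smallest modulus among the singular points: 12/5.

Radius of convergence at 0: 12/5.
At 12/5: an algebraic (square-root) branch point.


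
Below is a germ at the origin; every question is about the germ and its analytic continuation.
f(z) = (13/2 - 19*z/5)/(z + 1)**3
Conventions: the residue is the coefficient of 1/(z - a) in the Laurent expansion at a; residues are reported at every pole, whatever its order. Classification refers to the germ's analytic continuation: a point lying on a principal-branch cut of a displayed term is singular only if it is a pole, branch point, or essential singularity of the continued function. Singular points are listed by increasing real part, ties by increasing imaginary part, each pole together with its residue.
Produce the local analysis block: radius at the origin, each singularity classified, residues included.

Denominator factor (z + 1)^3: pole of order 3 at -1, modulus 1.
The radius of convergence is the smallest modulus among the singular points: 1.
At the order-3 pole -1 set g(z) = (z - (-1))^3*f(z) = 13/2 - 19*z/5.
Order-3 pole: residue = g''(a)/2; g''(-1) = 0, so the residue is 0.

Radius of convergence at 0: 1.
At -1: a pole of order 3; residue 0.


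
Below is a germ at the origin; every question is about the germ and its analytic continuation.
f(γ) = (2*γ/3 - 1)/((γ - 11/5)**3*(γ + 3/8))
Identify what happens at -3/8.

The denominator factor γ + 3/8 vanishes at -3/8 and appears to the power 1; the numerator there equals -5/4, nonzero, and no other factor vanishes.
Hence a pole whose order is the multiplicity, 1.

The point is a pole of order 1.


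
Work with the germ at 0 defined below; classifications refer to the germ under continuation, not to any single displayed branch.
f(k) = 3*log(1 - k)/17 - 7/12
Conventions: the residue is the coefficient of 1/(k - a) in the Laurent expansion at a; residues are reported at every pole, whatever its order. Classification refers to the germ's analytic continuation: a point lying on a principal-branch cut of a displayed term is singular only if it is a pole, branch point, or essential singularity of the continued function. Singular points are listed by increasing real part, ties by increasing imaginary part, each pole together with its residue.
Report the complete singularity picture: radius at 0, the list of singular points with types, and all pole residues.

Radius of convergence at 0: 1.
At 1: a logarithmic branch point.

Branch term (3/17)*log(1 - k/(1)): its argument vanishes at k = 1, a logarithmic branch point, modulus 1.
The radius of convergence is the smallest modulus among the singular points: 1.


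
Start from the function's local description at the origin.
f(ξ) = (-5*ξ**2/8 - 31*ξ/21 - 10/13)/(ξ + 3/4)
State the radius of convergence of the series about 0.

The radius of convergence is 3/4.

Denominator factor (ξ + 3/4): pole of order 1 at -3/4, modulus 3/4.
The radius of convergence is the smallest modulus among the singular points: 3/4.


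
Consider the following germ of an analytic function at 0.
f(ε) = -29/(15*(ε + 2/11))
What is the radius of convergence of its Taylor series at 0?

Denominator factor (ε + 2/11): pole of order 1 at -2/11, modulus 2/11.
The radius of convergence is the smallest modulus among the singular points: 2/11.

The radius of convergence is 2/11.


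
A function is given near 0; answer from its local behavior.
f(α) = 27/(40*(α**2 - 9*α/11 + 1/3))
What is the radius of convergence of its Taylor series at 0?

Denominator factor (α**2 - 9*α/11 + 1/3): discriminant -241/363, complex-conjugate roots (9/22) + ((1/66)*sqrt(723))*i and (9/22) - ((1/66)*sqrt(723))*i; poles of order 1, moduli (1/3)*sqrt(3) and (1/3)*sqrt(3).
The radius of convergence is the smallest modulus among the singular points: (1/3)*sqrt(3).

The radius of convergence is (1/3)*sqrt(3).


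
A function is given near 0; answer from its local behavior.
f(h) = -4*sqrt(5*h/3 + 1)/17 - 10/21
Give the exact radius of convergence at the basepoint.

Branch term (-4/17)*sqrt(1 - h/(-3/5)): its argument vanishes at h = -3/5, a square-root branch point, modulus 3/5.
The radius of convergence is the smallest modulus among the singular points: 3/5.

The radius of convergence is 3/5.


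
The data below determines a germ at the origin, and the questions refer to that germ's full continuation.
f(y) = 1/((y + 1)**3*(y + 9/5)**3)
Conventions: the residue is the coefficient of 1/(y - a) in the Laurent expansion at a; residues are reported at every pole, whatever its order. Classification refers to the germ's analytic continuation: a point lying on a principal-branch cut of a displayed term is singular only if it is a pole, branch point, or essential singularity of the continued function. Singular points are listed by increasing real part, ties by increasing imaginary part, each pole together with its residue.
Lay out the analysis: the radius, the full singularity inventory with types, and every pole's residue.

Denominator factor (y + 9/5)^3: pole of order 3 at -9/5, modulus 9/5.
Denominator factor (y + 1)^3: pole of order 3 at -1, modulus 1.
The radius of convergence is the smallest modulus among the singular points: 1.
At the order-3 pole -9/5 set g(y) = (y - (-9/5))^3*f(y) = (y + 1)**(-3).
Order-3 pole: residue = g''(a)/2; g''(-9/5) = -9375/256, so the residue is -9375/512.
At the order-3 pole -1 set g(y) = (y - (-1))^3*f(y) = (y + 9/5)**(-3).
Order-3 pole: residue = g''(a)/2; g''(-1) = 9375/256, so the residue is 9375/512.
List the singular points by increasing real part (a conjugate pair: the negative imaginary part first).

Radius of convergence at 0: 1.
At -9/5: a pole of order 3; residue -9375/512.
At -1: a pole of order 3; residue 9375/512.


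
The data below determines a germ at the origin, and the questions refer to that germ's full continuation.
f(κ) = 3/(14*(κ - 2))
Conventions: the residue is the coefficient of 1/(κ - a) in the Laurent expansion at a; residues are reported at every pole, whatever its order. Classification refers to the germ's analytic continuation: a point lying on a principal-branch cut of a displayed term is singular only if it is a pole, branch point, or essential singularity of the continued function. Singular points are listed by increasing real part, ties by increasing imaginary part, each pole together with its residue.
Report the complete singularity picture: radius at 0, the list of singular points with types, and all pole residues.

Radius of convergence at 0: 2.
At 2: a pole of order 1; residue 3/14.

Denominator factor (κ - 2): pole of order 1 at 2, modulus 2.
The radius of convergence is the smallest modulus among the singular points: 2.
At the order-1 pole 2 set g(κ) = (κ - (2))*f(κ) = 3/14.
Simple pole: residue = g(a) at a = 2, which is 3/14.


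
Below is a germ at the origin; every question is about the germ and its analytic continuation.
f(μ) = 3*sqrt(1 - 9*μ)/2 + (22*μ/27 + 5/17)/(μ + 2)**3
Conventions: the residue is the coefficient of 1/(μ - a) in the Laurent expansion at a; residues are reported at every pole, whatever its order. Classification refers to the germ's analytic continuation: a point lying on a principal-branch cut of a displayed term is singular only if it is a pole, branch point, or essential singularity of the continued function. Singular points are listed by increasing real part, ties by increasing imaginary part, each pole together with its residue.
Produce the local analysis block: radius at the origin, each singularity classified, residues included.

Radius of convergence at 0: 1/9.
At -2: a pole of order 3; residue 0.
At 1/9: an algebraic (square-root) branch point.

Denominator factor (μ + 2)^3: pole of order 3 at -2, modulus 2.
Branch term (3/2)*sqrt(1 - μ/(1/9)): its argument vanishes at μ = 1/9, a square-root branch point, modulus 1/9.
The radius of convergence is the smallest modulus among the singular points: 1/9.
The branch term is analytic at -2 and contributes nothing to the residue; only the rational part matters.
At the order-3 pole -2 set g(μ) = (μ - (-2))^3*(rational part) = 22*μ/27 + 5/17.
Order-3 pole: residue = g''(a)/2; g''(-2) = 0, so the residue is 0.
List the singular points by increasing real part (a conjugate pair: the negative imaginary part first).


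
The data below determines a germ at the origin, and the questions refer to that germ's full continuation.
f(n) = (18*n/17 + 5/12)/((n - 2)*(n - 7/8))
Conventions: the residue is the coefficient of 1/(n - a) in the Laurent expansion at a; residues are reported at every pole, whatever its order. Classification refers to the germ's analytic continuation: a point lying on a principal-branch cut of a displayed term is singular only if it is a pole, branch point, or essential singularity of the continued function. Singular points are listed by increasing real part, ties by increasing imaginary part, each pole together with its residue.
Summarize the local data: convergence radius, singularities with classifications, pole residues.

Radius of convergence at 0: 7/8.
At 7/8: a pole of order 1; residue -548/459.
At 2: a pole of order 1; residue 1034/459.

Denominator factor (n - 7/8): pole of order 1 at 7/8, modulus 7/8.
Denominator factor (n - 2): pole of order 1 at 2, modulus 2.
The radius of convergence is the smallest modulus among the singular points: 7/8.
At the order-1 pole 7/8 set g(n) = (n - (7/8))*f(n) = (18*n/17 + 5/12)/(n - 2).
Simple pole: residue = g(a) at a = 7/8, which is -548/459.
At the order-1 pole 2 set g(n) = (n - (2))*f(n) = (18*n/17 + 5/12)/(n - 7/8).
Simple pole: residue = g(a) at a = 2, which is 1034/459.
List the singular points by increasing real part (a conjugate pair: the negative imaginary part first).


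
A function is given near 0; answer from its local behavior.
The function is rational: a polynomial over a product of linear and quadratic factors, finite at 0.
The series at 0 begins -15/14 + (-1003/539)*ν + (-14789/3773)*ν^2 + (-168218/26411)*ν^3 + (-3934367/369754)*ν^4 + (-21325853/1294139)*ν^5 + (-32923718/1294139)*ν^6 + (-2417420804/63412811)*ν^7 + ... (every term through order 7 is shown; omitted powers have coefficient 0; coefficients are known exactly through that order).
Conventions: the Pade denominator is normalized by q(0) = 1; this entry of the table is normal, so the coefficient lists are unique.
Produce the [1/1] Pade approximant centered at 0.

The Pade approximant has numerator coefficients [-15/14, 428167/1081234]; denominator coefficients [1, -14789/7021].

Taylor coefficients needed (read off): a_0 = -15/14, a_1 = -1003/539, a_2 = -14789/3773.
Write the denominator as Q(ν) = 1 + q1*ν. Requiring Q*f - P = O(ν^3) with deg P <= 1 kills the coefficients of ν^2..ν^2 in Q*f:
  ν^2: a_2 + q1*a_1 = 0, i.e. -14789/3773 + (-1003/539)*q1 = 0.
Solving this linear system: q1 = -14789/7021.
The numerator is Q*f truncated at degree 1: P0 = a_0 = -15/14; P1 = a_1 + q1*a_0 = 428167/1081234.


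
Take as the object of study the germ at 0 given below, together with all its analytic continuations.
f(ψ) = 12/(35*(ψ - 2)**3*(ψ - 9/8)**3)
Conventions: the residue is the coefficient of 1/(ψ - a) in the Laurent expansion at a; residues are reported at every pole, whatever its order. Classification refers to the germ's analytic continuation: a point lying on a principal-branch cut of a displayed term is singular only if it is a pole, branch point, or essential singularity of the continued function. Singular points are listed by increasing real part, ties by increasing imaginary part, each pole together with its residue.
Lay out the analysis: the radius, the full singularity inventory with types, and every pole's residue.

Radius of convergence at 0: 9/8.
At 9/8: a pole of order 3; residue -2359296/588245.
At 2: a pole of order 3; residue 2359296/588245.

Denominator factor (ψ - 2)^3: pole of order 3 at 2, modulus 2.
Denominator factor (ψ - 9/8)^3: pole of order 3 at 9/8, modulus 9/8.
The radius of convergence is the smallest modulus among the singular points: 9/8.
At the order-3 pole 9/8 set g(ψ) = (ψ - (9/8))^3*f(ψ) = 12/(35*(ψ - 2)**3).
Order-3 pole: residue = g''(a)/2; g''(9/8) = -4718592/588245, so the residue is -2359296/588245.
At the order-3 pole 2 set g(ψ) = (ψ - (2))^3*f(ψ) = 12/(35*(ψ - 9/8)**3).
Order-3 pole: residue = g''(a)/2; g''(2) = 4718592/588245, so the residue is 2359296/588245.
List the singular points by increasing real part (a conjugate pair: the negative imaginary part first).


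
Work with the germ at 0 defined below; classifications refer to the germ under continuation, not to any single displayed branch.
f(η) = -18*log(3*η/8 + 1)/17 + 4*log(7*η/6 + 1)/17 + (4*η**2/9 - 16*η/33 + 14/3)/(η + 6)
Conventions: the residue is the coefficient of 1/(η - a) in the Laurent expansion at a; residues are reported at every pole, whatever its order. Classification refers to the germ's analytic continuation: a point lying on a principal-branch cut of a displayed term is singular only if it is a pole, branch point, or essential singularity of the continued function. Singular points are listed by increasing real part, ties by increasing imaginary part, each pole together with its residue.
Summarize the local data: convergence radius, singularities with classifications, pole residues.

Radius of convergence at 0: 6/7.
At -6: a pole of order 1; residue 778/33.
At -8/3: a logarithmic branch point.
At -6/7: a logarithmic branch point.

Denominator factor (η + 6): pole of order 1 at -6, modulus 6.
Branch term (-18/17)*log(1 - η/(-8/3)): its argument vanishes at η = -8/3, a logarithmic branch point, modulus 8/3.
Branch term (4/17)*log(1 - η/(-6/7)): its argument vanishes at η = -6/7, a logarithmic branch point, modulus 6/7.
The radius of convergence is the smallest modulus among the singular points: 6/7.
The branch terms are analytic at -6 and contribute nothing to the residue; only the rational part matters.
At the order-1 pole -6 set g(η) = (η - (-6))*(rational part) = 4*η**2/9 - 16*η/33 + 14/3.
Simple pole: residue = g(a) at a = -6, which is 778/33.
List the singular points by increasing real part (a conjugate pair: the negative imaginary part first).


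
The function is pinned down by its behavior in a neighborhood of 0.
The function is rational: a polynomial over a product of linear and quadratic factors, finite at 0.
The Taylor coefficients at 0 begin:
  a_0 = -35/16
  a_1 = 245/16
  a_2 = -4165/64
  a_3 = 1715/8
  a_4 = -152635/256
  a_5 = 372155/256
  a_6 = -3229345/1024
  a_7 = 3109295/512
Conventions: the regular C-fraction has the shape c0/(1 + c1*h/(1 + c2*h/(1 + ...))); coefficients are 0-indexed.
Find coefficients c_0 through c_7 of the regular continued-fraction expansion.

Taylor coefficients (read off): a_0 = -35/16, a_1 = 245/16, a_2 = -4165/64, a_3 = 1715/8, a_4 = -152635/256, a_5 = 372155/256, a_6 = -3229345/1024, a_7 = 3109295/512.
c0 = a_0 = -35/16. Peel one level at a time: if S = 1 + c*h/S' with S'(0) = 1, then c is the h-coefficient of S and S' = c*h/(S - 1).
S_1 = c0/f = 1 + (7)*h + (77/4)*h^2 + ...; c1 = 7.
S_2 = c1*h/(S_1 - 1) = 1 + (-11/4)*h + (65/16)*h^2 + ...; c2 = -11/4.
S_3 = c2*h/(S_2 - 1) = 1 + (65/44)*h + (119/121)*h^2 + ...; c3 = 65/44.
S_4 = c3*h/(S_3 - 1) = 1 + (-476/715)*h + (3136/4225)*h^2 + ...; c4 = -476/715.
S_5 = c4*h/(S_4 - 1) = 1 + (1232/1105)*h + (77/289)*h^2 + ...; c5 = 1232/1105.
S_6 = c5*h/(S_5 - 1) = 1 + (-65/272)*h + (65/256)*h^2 + ...; c6 = -65/272.
S_7 = c6*h/(S_6 - 1) = 1 + (17/16)*h + ...; c7 = 17/16.

The regular C-fraction coefficients are [-35/16, 7, -11/4, 65/44, -476/715, 1232/1105, -65/272, 17/16].


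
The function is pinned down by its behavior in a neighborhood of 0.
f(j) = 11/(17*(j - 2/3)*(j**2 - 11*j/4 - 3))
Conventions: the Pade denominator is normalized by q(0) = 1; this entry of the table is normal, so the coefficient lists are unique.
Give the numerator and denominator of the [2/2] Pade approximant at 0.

The Pade approximant has numerator coefficients [11/34, 2706/31433, 792/31433]; denominator coefficients [1, -7039/22188, -79241/44376].

Taylor coefficients needed (expand at 0): a_0 = 11/34, a_1 = 77/408, a_2 = 3245/4896, a_3 = 32153/58752, a_4 = 956813/705024.
Write the denominator as Q(j) = 1 + q1*j + q2*j^2. Requiring Q*f - P = O(j^5) with deg P <= 2 kills the coefficients of j^3..j^4 in Q*f:
  j^3: a_3 + q1*a_2 + q2*a_1 = 0, i.e. 32153/58752 + (3245/4896)*q1 + (77/408)*q2 = 0.
  j^4: a_4 + q1*a_3 + q2*a_2 = 0, i.e. 956813/705024 + (32153/58752)*q1 + (3245/4896)*q2 = 0.
Solving this linear system: q1 = -7039/22188, q2 = -79241/44376.
The numerator is Q*f truncated at degree 2: P0 = a_0 = 11/34; P1 = a_1 + q1*a_0 = 2706/31433; P2 = a_2 + q1*a_1 + q2*a_0 = 792/31433.


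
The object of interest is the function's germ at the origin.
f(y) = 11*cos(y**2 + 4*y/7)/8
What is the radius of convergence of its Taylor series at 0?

The factor cos(y**2 + 4*y/7) is entire and contributes no finite singular point.
The polynomial part has no poles.
No finite singular points: the Taylor series at 0 converges everywhere.

The radius of convergence is infinite.


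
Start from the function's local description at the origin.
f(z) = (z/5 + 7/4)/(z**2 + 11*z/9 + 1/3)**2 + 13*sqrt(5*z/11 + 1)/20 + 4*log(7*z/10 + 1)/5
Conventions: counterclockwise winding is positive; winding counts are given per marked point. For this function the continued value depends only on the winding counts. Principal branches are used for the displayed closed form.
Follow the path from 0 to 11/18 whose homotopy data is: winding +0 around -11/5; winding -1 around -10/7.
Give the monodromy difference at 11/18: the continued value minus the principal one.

The rational part is single-valued and drops out of the difference; each branch term changes only by its own monodromy.
(13/20)*sqrt(1 - z/(-11/5)): winding +0 is even, the square root returns to the same sheet, contribution 0.
(4/5)*log(1 - z/(-10/7)): each positive loop around -10/7 adds 2*pi*i to the log, so winding -1 contributes (4/5)*(-1)*2*pi*i = -(8/5)*pi*i.
Summing the contributions at z = 11/18 gives -(8/5)*pi*i.

Continued minus principal equals -(8/5)*pi*i.


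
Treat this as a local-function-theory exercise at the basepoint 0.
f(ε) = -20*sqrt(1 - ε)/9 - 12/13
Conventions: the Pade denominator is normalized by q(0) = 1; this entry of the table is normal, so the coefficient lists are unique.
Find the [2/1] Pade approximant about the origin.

Taylor coefficients needed (expand at 0): a_0 = -368/117, a_1 = 10/9, a_2 = 5/18, a_3 = 5/36.
Write the denominator as Q(ε) = 1 + q1*ε. Requiring Q*f - P = O(ε^4) with deg P <= 2 kills the coefficients of ε^3..ε^3 in Q*f:
  ε^3: a_3 + q1*a_2 = 0, i.e. 5/36 + (5/18)*q1 = 0.
Solving this linear system: q1 = -1/2.
The numerator is Q*f truncated at degree 2: P0 = a_0 = -368/117; P1 = a_1 + q1*a_0 = 314/117; P2 = a_2 + q1*a_1 = -5/18.

The Pade approximant has numerator coefficients [-368/117, 314/117, -5/18]; denominator coefficients [1, -1/2].


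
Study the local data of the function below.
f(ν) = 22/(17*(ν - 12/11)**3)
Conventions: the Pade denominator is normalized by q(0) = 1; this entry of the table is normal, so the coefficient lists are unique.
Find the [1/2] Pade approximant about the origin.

Taylor coefficients needed (expand at 0): a_0 = -14641/14688, a_1 = -161051/58752, a_2 = -1771561/352512, a_3 = -97435855/12690432.
Write the denominator as Q(ν) = 1 + q1*ν + q2*ν^2. Requiring Q*f - P = O(ν^4) with deg P <= 1 kills the coefficients of ν^2..ν^3 in Q*f:
  ν^2: a_2 + q1*a_1 + q2*a_0 = 0, i.e. -1771561/352512 + (-161051/58752)*q1 + (-14641/14688)*q2 = 0.
  ν^3: a_3 + q1*a_2 + q2*a_1 = 0, i.e. -97435855/12690432 + (-1771561/352512)*q1 + (-161051/58752)*q2 = 0.
Solving this linear system: q1 = -22/9, q2 = 121/72.
The numerator is Q*f truncated at degree 1: P0 = a_0 = -14641/14688; P1 = a_1 + q1*a_0 = -161051/528768.

The Pade approximant has numerator coefficients [-14641/14688, -161051/528768]; denominator coefficients [1, -22/9, 121/72].


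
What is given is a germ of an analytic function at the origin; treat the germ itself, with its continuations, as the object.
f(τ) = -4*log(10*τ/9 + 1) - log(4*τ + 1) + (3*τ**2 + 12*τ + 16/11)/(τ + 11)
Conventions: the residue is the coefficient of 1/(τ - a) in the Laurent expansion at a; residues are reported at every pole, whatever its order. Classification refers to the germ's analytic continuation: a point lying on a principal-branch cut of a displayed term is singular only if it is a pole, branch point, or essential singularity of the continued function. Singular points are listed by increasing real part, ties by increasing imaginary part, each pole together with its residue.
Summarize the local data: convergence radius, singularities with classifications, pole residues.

Radius of convergence at 0: 1/4.
At -11: a pole of order 1; residue 2557/11.
At -9/10: a logarithmic branch point.
At -1/4: a logarithmic branch point.

Denominator factor (τ + 11): pole of order 1 at -11, modulus 11.
Branch term (-1)*log(1 - τ/(-1/4)): its argument vanishes at τ = -1/4, a logarithmic branch point, modulus 1/4.
Branch term (-4)*log(1 - τ/(-9/10)): its argument vanishes at τ = -9/10, a logarithmic branch point, modulus 9/10.
The radius of convergence is the smallest modulus among the singular points: 1/4.
The branch terms are analytic at -11 and contribute nothing to the residue; only the rational part matters.
At the order-1 pole -11 set g(τ) = (τ - (-11))*(rational part) = 3*τ**2 + 12*τ + 16/11.
Simple pole: residue = g(a) at a = -11, which is 2557/11.
List the singular points by increasing real part (a conjugate pair: the negative imaginary part first).
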